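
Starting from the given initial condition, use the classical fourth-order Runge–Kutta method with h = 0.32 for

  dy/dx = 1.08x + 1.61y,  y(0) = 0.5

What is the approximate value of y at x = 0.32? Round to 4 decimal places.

RK4: k1 = f(x_n, y_n); k2 = f(x_n + h/2, y_n + (h/2)·k1); k3 = f(x_n + h/2, y_n + (h/2)·k2); k4 = f(x_n + h, y_n + h·k3); y_{n+1} = y_n + (h/6)·(k1 + 2k2 + 2k3 + k4).
x=0.000000, y=0.500000:
  k1 = f(0.000000, 0.500000) = 0.805000
  k2 = f(0.160000, 0.628800) = 1.185168
  k3 = f(0.160000, 0.689627) = 1.283099
  k4 = f(0.320000, 0.910592) = 1.811653
  y ← 0.500000 + (0.32/6)·(k1 + 2k2 + 2k3 + k4) = 0.902837
y(0.32) ≈ 0.9028

0.9028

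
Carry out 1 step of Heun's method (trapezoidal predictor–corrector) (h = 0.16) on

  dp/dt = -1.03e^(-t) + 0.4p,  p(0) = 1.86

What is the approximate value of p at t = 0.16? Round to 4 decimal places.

Heun: k1 = f(t_n, p_n); k2 = f(t_n + h, p_n + h·k1); p_{n+1} = p_n + (h/2)·(k1 + k2).
t=0.000000, p=1.860000:
  k1 = f(0.000000, 1.860000) = -0.286000
  k2 = f(0.160000, 1.814240) = -0.152012
  p ← 1.860000 + (0.16/2)·(-0.286000 + (-0.152012)) = 1.824959
p(0.16) ≈ 1.8250

1.8250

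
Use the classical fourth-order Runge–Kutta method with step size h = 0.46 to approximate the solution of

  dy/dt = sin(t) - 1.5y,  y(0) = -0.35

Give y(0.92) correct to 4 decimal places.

RK4: k1 = f(t_n, y_n); k2 = f(t_n + h/2, y_n + (h/2)·k1); k3 = f(t_n + h/2, y_n + (h/2)·k2); k4 = f(t_n + h, y_n + h·k3); y_{n+1} = y_n + (h/6)·(k1 + 2k2 + 2k3 + k4).
t=0.000000, y=-0.350000:
  k1 = f(0.000000, -0.350000) = 0.525000
  k2 = f(0.230000, -0.229250) = 0.571853
  k3 = f(0.230000, -0.218474) = 0.555688
  k4 = f(0.460000, -0.094383) = 0.585523
  y ← -0.350000 + (0.46/6)·(k1 + 2k2 + 2k3 + k4) = -0.091970
t=0.460000, y=-0.091970:
  k1 = f(0.460000, -0.091970) = 0.581904
  k2 = f(0.690000, 0.041868) = 0.573736
  k3 = f(0.690000, 0.039989) = 0.576554
  k4 = f(0.920000, 0.173244) = 0.535735
  y ← -0.091970 + (0.46/6)·(k1 + 2k2 + 2k3 + k4) = 0.170093
y(0.92) ≈ 0.1701

0.1701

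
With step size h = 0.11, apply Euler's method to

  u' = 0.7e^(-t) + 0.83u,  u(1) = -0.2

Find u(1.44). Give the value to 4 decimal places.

-0.1715

Euler: u_{n+1} = u_n + h·f(t_n, u_n).
t=1.000000, u=-0.200000: f=0.091516 → u ← -0.200000 + 0.11·0.091516 = -0.189933
t=1.110000, u=-0.189933: f=0.073047 → u ← -0.189933 + 0.11·0.073047 = -0.181898
t=1.220000, u=-0.181898: f=0.055686 → u ← -0.181898 + 0.11·0.055686 = -0.175773
t=1.330000, u=-0.175773: f=0.039243 → u ← -0.175773 + 0.11·0.039243 = -0.171456
u(1.44) ≈ -0.1715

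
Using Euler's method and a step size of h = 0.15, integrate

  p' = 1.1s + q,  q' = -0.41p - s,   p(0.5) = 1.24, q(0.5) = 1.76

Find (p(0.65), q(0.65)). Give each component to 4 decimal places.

1.5865, 1.6087

Euler on (p,q): p_{n+1} = p_n + h·p', q_{n+1} = q_n + h·q'.
0.500000: (1.240000, 1.760000); f=(2.310000, -1.008400) → (1.586500, 1.608740)
(p(0.65), q(0.65)) ≈ (1.5865, 1.6087)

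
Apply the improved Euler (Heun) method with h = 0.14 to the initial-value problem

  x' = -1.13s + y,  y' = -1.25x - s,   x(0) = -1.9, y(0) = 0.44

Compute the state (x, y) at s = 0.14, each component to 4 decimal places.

-1.8262, 0.7573

Heun on (x,y): k1 = f(s_n, state_n); k2 = f(s_n + h, state_n + h·k1); state_{n+1} = state_n + (h/2)·(k1 + k2).
0.000000: (-1.900000, 0.440000)
  k1 = (0.440000, 2.375000)
  predictor → (-1.838400, 0.772500)
  k2 = (0.614300, 2.158000)
  → (-1.826199, 0.757310)
(x(0.14), y(0.14)) ≈ (-1.8262, 0.7573)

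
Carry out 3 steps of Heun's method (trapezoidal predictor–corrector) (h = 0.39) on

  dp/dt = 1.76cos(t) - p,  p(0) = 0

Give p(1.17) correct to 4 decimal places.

0.8309

Heun: k1 = f(t_n, p_n); k2 = f(t_n + h, p_n + h·k1); p_{n+1} = p_n + (h/2)·(k1 + k2).
t=0.000000, p=0.000000:
  k1 = f(0.000000, 0.000000) = 1.760000
  k2 = f(0.390000, 0.686400) = 0.941440
  p ← 0.000000 + (0.39/2)·(1.760000 + 0.941440) = 0.526781
t=0.390000, p=0.526781:
  k1 = f(0.390000, 0.526781) = 1.101059
  k2 = f(0.780000, 0.956194) = 0.295014
  p ← 0.526781 + (0.39/2)·(1.101059 + 0.295014) = 0.799015
t=0.780000, p=0.799015:
  k1 = f(0.780000, 0.799015) = 0.452193
  k2 = f(1.170000, 0.975370) = -0.288703
  p ← 0.799015 + (0.39/2)·(0.452193 + (-0.288703)) = 0.830896
p(1.17) ≈ 0.8309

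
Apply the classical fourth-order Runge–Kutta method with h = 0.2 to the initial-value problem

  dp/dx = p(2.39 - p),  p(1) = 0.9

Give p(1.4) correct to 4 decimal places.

1.4605

RK4: k1 = f(x_n, p_n); k2 = f(x_n + h/2, p_n + (h/2)·k1); k3 = f(x_n + h/2, p_n + (h/2)·k2); k4 = f(x_n + h, p_n + h·k3); p_{n+1} = p_n + (h/6)·(k1 + 2k2 + 2k3 + k4).
x=1.000000, p=0.900000:
  k1 = f(1.000000, 0.900000) = 1.341000
  k2 = f(1.100000, 1.034100) = 1.402136
  k3 = f(1.100000, 1.040214) = 1.404066
  k4 = f(1.200000, 1.180813) = 1.427824
  p ← 0.900000 + (0.2/6)·(k1 + 2k2 + 2k3 + k4) = 1.179374
x=1.200000, p=1.179374:
  k1 = f(1.200000, 1.179374) = 1.427781
  k2 = f(1.300000, 1.322152) = 1.411857
  k3 = f(1.300000, 1.320560) = 1.412260
  k4 = f(1.400000, 1.461826) = 1.356829
  p ← 1.179374 + (0.2/6)·(k1 + 2k2 + 2k3 + k4) = 1.460469
p(1.4) ≈ 1.4605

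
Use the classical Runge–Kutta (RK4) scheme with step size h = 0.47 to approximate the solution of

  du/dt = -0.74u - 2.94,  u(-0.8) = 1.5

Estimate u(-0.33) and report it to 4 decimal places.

RK4: k1 = f(t_n, u_n); k2 = f(t_n + h/2, u_n + (h/2)·k1); k3 = f(t_n + h/2, u_n + (h/2)·k2); k4 = f(t_n + h, u_n + h·k3); u_{n+1} = u_n + (h/6)·(k1 + 2k2 + 2k3 + k4).
t=-0.800000, u=1.500000:
  k1 = f(-0.800000, 1.500000) = -4.050000
  k2 = f(-0.565000, 0.548250) = -3.345705
  k3 = f(-0.565000, 0.713759) = -3.468182
  k4 = f(-0.330000, -0.130045) = -2.843766
  u ← 1.500000 + (0.47/6)·(k1 + 2k2 + 2k3 + k4) = -0.107521
u(-0.33) ≈ -0.1075

-0.1075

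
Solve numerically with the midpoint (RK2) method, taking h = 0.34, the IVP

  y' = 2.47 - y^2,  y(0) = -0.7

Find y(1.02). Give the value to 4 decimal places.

1.2403

Midpoint: k1 = f(t_n, y_n); k2 = f(t_n + h/2, y_n + (h/2)·k1); y_{n+1} = y_n + h·k2.
t=0.000000, y=-0.700000:
  k1 = f(0.000000, -0.700000) = 1.980000
  k2 = f(0.170000, -0.363400) = 2.337940
  y ← -0.700000 + 0.34·2.337940 = 0.094900
t=0.340000, y=0.094900:
  k1 = f(0.340000, 0.094900) = 2.460994
  k2 = f(0.510000, 0.513269) = 2.206555
  y ← 0.094900 + 0.34·2.206555 = 0.845129
t=0.680000, y=0.845129:
  k1 = f(0.680000, 0.845129) = 1.755758
  k2 = f(0.850000, 1.143607) = 1.162162
  y ← 0.845129 + 0.34·1.162162 = 1.240264
y(1.02) ≈ 1.2403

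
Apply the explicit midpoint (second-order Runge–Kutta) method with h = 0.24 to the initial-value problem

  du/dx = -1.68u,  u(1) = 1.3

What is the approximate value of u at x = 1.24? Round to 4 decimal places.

0.8815

Midpoint: k1 = f(x_n, u_n); k2 = f(x_n + h/2, u_n + (h/2)·k1); u_{n+1} = u_n + h·k2.
x=1.000000, u=1.300000:
  k1 = f(1.000000, 1.300000) = -2.184000
  k2 = f(1.120000, 1.037920) = -1.743706
  u ← 1.300000 + 0.24·(-1.743706) = 0.881511
u(1.24) ≈ 0.8815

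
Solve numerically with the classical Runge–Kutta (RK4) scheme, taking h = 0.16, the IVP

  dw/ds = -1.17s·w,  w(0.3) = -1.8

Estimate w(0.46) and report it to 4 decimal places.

-1.6764

RK4: k1 = f(s_n, w_n); k2 = f(s_n + h/2, w_n + (h/2)·k1); k3 = f(s_n + h/2, w_n + (h/2)·k2); k4 = f(s_n + h, w_n + h·k3); w_{n+1} = w_n + (h/6)·(k1 + 2k2 + 2k3 + k4).
s=0.300000, w=-1.800000:
  k1 = f(0.300000, -1.800000) = 0.631800
  k2 = f(0.380000, -1.749456) = 0.777808
  k3 = f(0.380000, -1.737775) = 0.772615
  k4 = f(0.460000, -1.676382) = 0.902229
  w ← -1.800000 + (0.16/6)·(k1 + 2k2 + 2k3 + k4) = -1.676403
w(0.46) ≈ -1.6764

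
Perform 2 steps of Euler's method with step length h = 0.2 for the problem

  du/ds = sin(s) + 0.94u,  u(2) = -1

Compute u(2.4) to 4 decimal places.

Euler: u_{n+1} = u_n + h·f(s_n, u_n).
s=2.000000, u=-1.000000: f=-0.030703 → u ← -1.000000 + 0.2·(-0.030703) = -1.006141
s=2.200000, u=-1.006141: f=-0.137276 → u ← -1.006141 + 0.2·(-0.137276) = -1.033596
u(2.4) ≈ -1.0336

-1.0336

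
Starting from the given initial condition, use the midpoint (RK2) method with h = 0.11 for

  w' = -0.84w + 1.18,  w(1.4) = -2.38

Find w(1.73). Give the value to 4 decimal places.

-1.4649

Midpoint: k1 = f(x_n, w_n); k2 = f(x_n + h/2, w_n + (h/2)·k1); w_{n+1} = w_n + h·k2.
x=1.400000, w=-2.380000:
  k1 = f(1.400000, -2.380000) = 3.179200
  k2 = f(1.455000, -2.205144) = 3.032321
  w ← -2.380000 + 0.11·3.032321 = -2.046445
x=1.510000, w=-2.046445:
  k1 = f(1.510000, -2.046445) = 2.899014
  k2 = f(1.565000, -1.886999) = 2.765079
  w ← -2.046445 + 0.11·2.765079 = -1.742286
x=1.620000, w=-1.742286:
  k1 = f(1.620000, -1.742286) = 2.643520
  k2 = f(1.675000, -1.596892) = 2.521390
  w ← -1.742286 + 0.11·2.521390 = -1.464933
w(1.73) ≈ -1.4649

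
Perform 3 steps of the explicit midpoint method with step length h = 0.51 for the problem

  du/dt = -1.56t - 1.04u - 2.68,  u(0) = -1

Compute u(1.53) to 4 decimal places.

Midpoint: k1 = f(t_n, u_n); k2 = f(t_n + h/2, u_n + (h/2)·k1); u_{n+1} = u_n + h·k2.
t=0.000000, u=-1.000000:
  k1 = f(0.000000, -1.000000) = -1.640000
  k2 = f(0.255000, -1.418200) = -1.602872
  u ← -1.000000 + 0.51·(-1.602872) = -1.817465
t=0.510000, u=-1.817465:
  k1 = f(0.510000, -1.817465) = -1.585437
  k2 = f(0.765000, -2.221751) = -1.562779
  u ← -1.817465 + 0.51·(-1.562779) = -2.614482
t=1.020000, u=-2.614482:
  k1 = f(1.020000, -2.614482) = -1.552139
  k2 = f(1.275000, -3.010277) = -1.538312
  u ← -2.614482 + 0.51·(-1.538312) = -3.399021
u(1.53) ≈ -3.3990

-3.3990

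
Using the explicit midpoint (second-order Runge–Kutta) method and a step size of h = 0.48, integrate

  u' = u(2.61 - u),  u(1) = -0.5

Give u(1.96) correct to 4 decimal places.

Midpoint: k1 = f(s_n, u_n); k2 = f(s_n + h/2, u_n + (h/2)·k1); u_{n+1} = u_n + h·k2.
s=1.000000, u=-0.500000:
  k1 = f(1.000000, -0.500000) = -1.555000
  k2 = f(1.240000, -0.873200) = -3.041530
  u ← -0.500000 + 0.48·(-3.041530) = -1.959935
s=1.480000, u=-1.959935:
  k1 = f(1.480000, -1.959935) = -8.956772
  k2 = f(1.720000, -4.109560) = -27.614434
  u ← -1.959935 + 0.48·(-27.614434) = -15.214863
u(1.96) ≈ -15.2149

-15.2149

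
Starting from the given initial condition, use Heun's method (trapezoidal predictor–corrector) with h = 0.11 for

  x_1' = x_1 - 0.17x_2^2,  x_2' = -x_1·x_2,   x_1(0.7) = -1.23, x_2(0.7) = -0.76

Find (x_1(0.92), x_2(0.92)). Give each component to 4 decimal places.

-1.5640, -1.0298

Heun on (x_1,x_2): k1 = f(t_n, state_n); k2 = f(t_n + h, state_n + h·k1); state_{n+1} = state_n + (h/2)·(k1 + k2).
0.700000: (-1.230000, -0.760000)
  k1 = (-1.328192, -0.934800)
  predictor → (-1.376101, -0.862828)
  k2 = (-1.502661, -1.187339)
  → (-1.385697, -0.876718)
0.810000: (-1.385697, -0.876718)
  k1 = (-1.516365, -1.214865)
  predictor → (-1.552497, -1.010353)
  k2 = (-1.726035, -1.568570)
  → (-1.564029, -1.029807)
(x_1(0.92), x_2(0.92)) ≈ (-1.5640, -1.0298)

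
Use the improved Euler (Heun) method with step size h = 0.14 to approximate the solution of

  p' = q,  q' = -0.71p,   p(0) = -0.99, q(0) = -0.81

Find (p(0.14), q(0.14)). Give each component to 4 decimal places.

-1.0965, -0.7060

Heun on (p,q): k1 = f(t_n, state_n); k2 = f(t_n + h, state_n + h·k1); state_{n+1} = state_n + (h/2)·(k1 + k2).
0.000000: (-0.990000, -0.810000)
  k1 = (-0.810000, 0.702900)
  predictor → (-1.103400, -0.711594)
  k2 = (-0.711594, 0.783414)
  → (-1.096512, -0.705958)
(p(0.14), q(0.14)) ≈ (-1.0965, -0.7060)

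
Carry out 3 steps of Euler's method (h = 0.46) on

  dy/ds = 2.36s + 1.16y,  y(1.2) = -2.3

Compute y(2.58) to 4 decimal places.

Euler: y_{n+1} = y_n + h·f(s_n, y_n).
s=1.200000, y=-2.300000: f=0.164000 → y ← -2.300000 + 0.46·0.164000 = -2.224560
s=1.660000, y=-2.224560: f=1.337110 → y ← -2.224560 + 0.46·1.337110 = -1.609489
s=2.120000, y=-1.609489: f=3.136193 → y ← -1.609489 + 0.46·3.136193 = -0.166841
y(2.58) ≈ -0.1668

-0.1668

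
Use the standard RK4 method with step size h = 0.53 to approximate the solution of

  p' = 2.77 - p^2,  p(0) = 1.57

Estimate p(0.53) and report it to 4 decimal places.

1.6380

RK4: k1 = f(t_n, p_n); k2 = f(t_n + h/2, p_n + (h/2)·k1); k3 = f(t_n + h/2, p_n + (h/2)·k2); k4 = f(t_n + h, p_n + h·k3); p_{n+1} = p_n + (h/6)·(k1 + 2k2 + 2k3 + k4).
t=0.000000, p=1.570000:
  k1 = f(0.000000, 1.570000) = 0.305100
  k2 = f(0.265000, 1.650852) = 0.044689
  k3 = f(0.265000, 1.581843) = 0.267774
  k4 = f(0.530000, 1.711920) = -0.160670
  p ← 1.570000 + (0.53/6)·(k1 + 2k2 + 2k3 + k4) = 1.637960
p(0.53) ≈ 1.6380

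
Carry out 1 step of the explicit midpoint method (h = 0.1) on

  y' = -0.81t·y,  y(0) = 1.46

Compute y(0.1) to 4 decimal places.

Midpoint: k1 = f(t_n, y_n); k2 = f(t_n + h/2, y_n + (h/2)·k1); y_{n+1} = y_n + h·k2.
t=0.000000, y=1.460000:
  k1 = f(0.000000, 1.460000) = 0.000000
  k2 = f(0.050000, 1.460000) = -0.059130
  y ← 1.460000 + 0.1·(-0.059130) = 1.454087
y(0.1) ≈ 1.4541

1.4541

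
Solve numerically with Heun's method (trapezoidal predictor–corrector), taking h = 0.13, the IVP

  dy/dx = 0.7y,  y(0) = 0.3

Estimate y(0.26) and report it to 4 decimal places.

0.3598

Heun: k1 = f(x_n, y_n); k2 = f(x_n + h, y_n + h·k1); y_{n+1} = y_n + (h/2)·(k1 + k2).
x=0.000000, y=0.300000:
  k1 = f(0.000000, 0.300000) = 0.210000
  k2 = f(0.130000, 0.327300) = 0.229110
  y ← 0.300000 + (0.13/2)·(0.210000 + 0.229110) = 0.328542
x=0.130000, y=0.328542:
  k1 = f(0.130000, 0.328542) = 0.229980
  k2 = f(0.260000, 0.358439) = 0.250908
  y ← 0.328542 + (0.13/2)·(0.229980 + 0.250908) = 0.359800
y(0.26) ≈ 0.3598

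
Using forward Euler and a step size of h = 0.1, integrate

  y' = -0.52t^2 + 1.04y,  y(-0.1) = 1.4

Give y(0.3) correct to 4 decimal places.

2.0764

Euler: y_{n+1} = y_n + h·f(t_n, y_n).
t=-0.100000, y=1.400000: f=1.450800 → y ← 1.400000 + 0.1·1.450800 = 1.545080
t=0.000000, y=1.545080: f=1.606883 → y ← 1.545080 + 0.1·1.606883 = 1.705768
t=0.100000, y=1.705768: f=1.768799 → y ← 1.705768 + 0.1·1.768799 = 1.882648
t=0.200000, y=1.882648: f=1.937154 → y ← 1.882648 + 0.1·1.937154 = 2.076364
y(0.3) ≈ 2.0764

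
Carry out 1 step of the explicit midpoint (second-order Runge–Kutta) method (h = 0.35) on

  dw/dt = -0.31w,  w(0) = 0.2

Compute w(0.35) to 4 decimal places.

Midpoint: k1 = f(t_n, w_n); k2 = f(t_n + h/2, w_n + (h/2)·k1); w_{n+1} = w_n + h·k2.
t=0.000000, w=0.200000:
  k1 = f(0.000000, 0.200000) = -0.062000
  k2 = f(0.175000, 0.189150) = -0.058637
  w ← 0.200000 + 0.35·(-0.058637) = 0.179477
w(0.35) ≈ 0.1795

0.1795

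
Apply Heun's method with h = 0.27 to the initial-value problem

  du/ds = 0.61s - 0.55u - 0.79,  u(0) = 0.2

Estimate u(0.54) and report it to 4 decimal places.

-0.1364

Heun: k1 = f(s_n, u_n); k2 = f(s_n + h, u_n + h·k1); u_{n+1} = u_n + (h/2)·(k1 + k2).
s=0.000000, u=0.200000:
  k1 = f(0.000000, 0.200000) = -0.900000
  k2 = f(0.270000, -0.043000) = -0.601650
  u ← 0.200000 + (0.27/2)·(-0.900000 + (-0.601650)) = -0.002723
s=0.270000, u=-0.002723:
  k1 = f(0.270000, -0.002723) = -0.623802
  k2 = f(0.540000, -0.171149) = -0.366468
  u ← -0.002723 + (0.27/2)·(-0.623802 + (-0.366468)) = -0.136409
u(0.54) ≈ -0.1364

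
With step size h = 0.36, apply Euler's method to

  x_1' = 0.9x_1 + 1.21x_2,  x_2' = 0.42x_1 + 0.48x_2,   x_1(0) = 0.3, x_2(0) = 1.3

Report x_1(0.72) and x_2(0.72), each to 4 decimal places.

Euler on (x_1,x_2): x_1_{n+1} = x_1_n + h·x_1', x_2_{n+1} = x_2_n + h·x_2'.
0.000000: (0.300000, 1.300000); f=(1.843000, 0.750000) → (0.963480, 1.570000)
0.360000: (0.963480, 1.570000); f=(2.766832, 1.158262) → (1.959540, 1.986974)
(x_1(0.72), x_2(0.72)) ≈ (1.9595, 1.9870)

1.9595, 1.9870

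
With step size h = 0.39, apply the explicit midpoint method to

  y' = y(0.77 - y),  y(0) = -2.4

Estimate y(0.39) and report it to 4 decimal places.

-9.4482

Midpoint: k1 = f(t_n, y_n); k2 = f(t_n + h/2, y_n + (h/2)·k1); y_{n+1} = y_n + h·k2.
t=0.000000, y=-2.400000:
  k1 = f(0.000000, -2.400000) = -7.608000
  k2 = f(0.195000, -3.883560) = -18.072379
  y ← -2.400000 + 0.39·(-18.072379) = -9.448228
y(0.39) ≈ -9.4482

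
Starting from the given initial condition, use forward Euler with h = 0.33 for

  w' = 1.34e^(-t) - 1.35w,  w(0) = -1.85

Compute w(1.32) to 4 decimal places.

0.2893

Euler: w_{n+1} = w_n + h·f(t_n, w_n).
t=0.000000, w=-1.850000: f=3.837500 → w ← -1.850000 + 0.33·3.837500 = -0.583625
t=0.330000, w=-0.583625: f=1.751252 → w ← -0.583625 + 0.33·1.751252 = -0.005712
t=0.660000, w=-0.005712: f=0.700292 → w ← -0.005712 + 0.33·0.700292 = 0.225384
t=0.990000, w=0.225384: f=0.193644 → w ← 0.225384 + 0.33·0.193644 = 0.289287
w(1.32) ≈ 0.2893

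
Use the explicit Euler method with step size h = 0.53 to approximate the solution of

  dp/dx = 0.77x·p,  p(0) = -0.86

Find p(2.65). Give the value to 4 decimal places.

-4.6086

Euler: p_{n+1} = p_n + h·f(x_n, p_n).
x=0.000000, p=-0.860000: f=0.000000 → p ← -0.860000 + 0.53·0.000000 = -0.860000
x=0.530000, p=-0.860000: f=-0.350966 → p ← -0.860000 + 0.53·(-0.350966) = -1.046012
x=1.060000, p=-1.046012: f=-0.853755 → p ← -1.046012 + 0.53·(-0.853755) = -1.498502
x=1.590000, p=-1.498502: f=-1.834616 → p ← -1.498502 + 0.53·(-1.834616) = -2.470849
x=2.120000, p=-2.470849: f=-4.033413 → p ← -2.470849 + 0.53·(-4.033413) = -4.608558
p(2.65) ≈ -4.6086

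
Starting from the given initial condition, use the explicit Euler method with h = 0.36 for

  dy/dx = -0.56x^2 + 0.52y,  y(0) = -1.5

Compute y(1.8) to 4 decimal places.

Euler: y_{n+1} = y_n + h·f(x_n, y_n).
x=0.000000, y=-1.500000: f=-0.780000 → y ← -1.500000 + 0.36·(-0.780000) = -1.780800
x=0.360000, y=-1.780800: f=-0.998592 → y ← -1.780800 + 0.36·(-0.998592) = -2.140293
x=0.720000, y=-2.140293: f=-1.403256 → y ← -2.140293 + 0.36·(-1.403256) = -2.645465
x=1.080000, y=-2.645465: f=-2.028826 → y ← -2.645465 + 0.36·(-2.028826) = -3.375843
x=1.440000, y=-3.375843: f=-2.916654 → y ← -3.375843 + 0.36·(-2.916654) = -4.425838
y(1.8) ≈ -4.4258

-4.4258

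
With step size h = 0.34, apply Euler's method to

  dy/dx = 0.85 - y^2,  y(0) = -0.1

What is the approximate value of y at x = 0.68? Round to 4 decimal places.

0.4629

Euler: y_{n+1} = y_n + h·f(x_n, y_n).
x=0.000000, y=-0.100000: f=0.840000 → y ← -0.100000 + 0.34·0.840000 = 0.185600
x=0.340000, y=0.185600: f=0.815553 → y ← 0.185600 + 0.34·0.815553 = 0.462888
y(0.68) ≈ 0.4629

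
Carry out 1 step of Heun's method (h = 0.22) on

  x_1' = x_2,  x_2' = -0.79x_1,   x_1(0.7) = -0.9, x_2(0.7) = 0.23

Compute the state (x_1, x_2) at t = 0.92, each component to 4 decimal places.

Heun on (x_1,x_2): k1 = f(t_n, state_n); k2 = f(t_n + h, state_n + h·k1); state_{n+1} = state_n + (h/2)·(k1 + k2).
0.700000: (-0.900000, 0.230000)
  k1 = (0.230000, 0.711000)
  predictor → (-0.849400, 0.386420)
  k2 = (0.386420, 0.671026)
  → (-0.832194, 0.382023)
(x_1(0.92), x_2(0.92)) ≈ (-0.8322, 0.3820)

-0.8322, 0.3820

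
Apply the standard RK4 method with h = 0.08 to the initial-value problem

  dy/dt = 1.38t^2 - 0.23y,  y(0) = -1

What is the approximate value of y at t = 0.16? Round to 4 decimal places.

RK4: k1 = f(t_n, y_n); k2 = f(t_n + h/2, y_n + (h/2)·k1); k3 = f(t_n + h/2, y_n + (h/2)·k2); k4 = f(t_n + h, y_n + h·k3); y_{n+1} = y_n + (h/6)·(k1 + 2k2 + 2k3 + k4).
t=0.000000, y=-1.000000:
  k1 = f(0.000000, -1.000000) = 0.230000
  k2 = f(0.040000, -0.990800) = 0.230092
  k3 = f(0.040000, -0.990796) = 0.230091
  k4 = f(0.080000, -0.981593) = 0.234598
  y ← -1.000000 + (0.08/6)·(k1 + 2k2 + 2k3 + k4) = -0.981534
t=0.080000, y=-0.981534:
  k1 = f(0.080000, -0.981534) = 0.234585
  k2 = f(0.120000, -0.972150) = 0.243467
  k3 = f(0.120000, -0.971795) = 0.243385
  k4 = f(0.160000, -0.962063) = 0.256602
  y ← -0.981534 + (0.08/6)·(k1 + 2k2 + 2k3 + k4) = -0.962002
y(0.16) ≈ -0.9620

-0.9620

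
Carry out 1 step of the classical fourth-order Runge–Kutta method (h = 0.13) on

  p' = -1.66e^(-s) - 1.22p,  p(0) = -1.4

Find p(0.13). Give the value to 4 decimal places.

-1.3815

RK4: k1 = f(s_n, p_n); k2 = f(s_n + h/2, p_n + (h/2)·k1); k3 = f(s_n + h/2, p_n + (h/2)·k2); k4 = f(s_n + h, p_n + h·k3); p_{n+1} = p_n + (h/6)·(k1 + 2k2 + 2k3 + k4).
s=0.000000, p=-1.400000:
  k1 = f(0.000000, -1.400000) = 0.048000
  k2 = f(0.065000, -1.396880) = 0.148662
  k3 = f(0.065000, -1.390337) = 0.140679
  k4 = f(0.130000, -1.381712) = 0.228050
  p ← -1.400000 + (0.13/6)·(k1 + 2k2 + 2k3 + k4) = -1.381481
p(0.13) ≈ -1.3815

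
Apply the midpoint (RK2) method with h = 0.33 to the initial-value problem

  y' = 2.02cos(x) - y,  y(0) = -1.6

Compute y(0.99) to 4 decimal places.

0.3940

Midpoint: k1 = f(x_n, y_n); k2 = f(x_n + h/2, y_n + (h/2)·k1); y_{n+1} = y_n + h·k2.
x=0.000000, y=-1.600000:
  k1 = f(0.000000, -1.600000) = 3.620000
  k2 = f(0.165000, -1.002700) = 2.995265
  y ← -1.600000 + 0.33·2.995265 = -0.611563
x=0.330000, y=-0.611563:
  k1 = f(0.330000, -0.611563) = 2.522568
  k2 = f(0.495000, -0.195339) = 1.972876
  y ← -0.611563 + 0.33·1.972876 = 0.039486
x=0.660000, y=0.039486:
  k1 = f(0.660000, 0.039486) = 1.556298
  k2 = f(0.825000, 0.296276) = 1.074409
  y ← 0.039486 + 0.33·1.074409 = 0.394042
y(0.99) ≈ 0.3940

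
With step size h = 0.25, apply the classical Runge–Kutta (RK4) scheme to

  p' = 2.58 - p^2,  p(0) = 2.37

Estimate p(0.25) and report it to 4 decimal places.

1.9123

RK4: k1 = f(x_n, p_n); k2 = f(x_n + h/2, p_n + (h/2)·k1); k3 = f(x_n + h/2, p_n + (h/2)·k2); k4 = f(x_n + h, p_n + h·k3); p_{n+1} = p_n + (h/6)·(k1 + 2k2 + 2k3 + k4).
x=0.000000, p=2.370000:
  k1 = f(0.000000, 2.370000) = -3.036900
  k2 = f(0.125000, 1.990388) = -1.381642
  k3 = f(0.125000, 2.197295) = -2.248104
  k4 = f(0.250000, 1.807974) = -0.688770
  p ← 2.370000 + (0.25/6)·(k1 + 2k2 + 2k3 + k4) = 1.912285
p(0.25) ≈ 1.9123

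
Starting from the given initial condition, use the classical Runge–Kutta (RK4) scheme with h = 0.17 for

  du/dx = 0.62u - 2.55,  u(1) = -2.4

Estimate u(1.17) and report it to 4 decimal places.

-3.1239

RK4: k1 = f(x_n, u_n); k2 = f(x_n + h/2, u_n + (h/2)·k1); k3 = f(x_n + h/2, u_n + (h/2)·k2); k4 = f(x_n + h, u_n + h·k3); u_{n+1} = u_n + (h/6)·(k1 + 2k2 + 2k3 + k4).
x=1.000000, u=-2.400000:
  k1 = f(1.000000, -2.400000) = -4.038000
  k2 = f(1.085000, -2.743230) = -4.250803
  k3 = f(1.085000, -2.761318) = -4.262017
  k4 = f(1.170000, -3.124543) = -4.487217
  u ← -2.400000 + (0.17/6)·(k1 + 2k2 + 2k3 + k4) = -3.123941
u(1.17) ≈ -3.1239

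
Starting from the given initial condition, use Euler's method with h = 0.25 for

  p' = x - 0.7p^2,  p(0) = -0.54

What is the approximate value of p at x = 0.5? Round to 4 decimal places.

-0.5897

Euler: p_{n+1} = p_n + h·f(x_n, p_n).
x=0.000000, p=-0.540000: f=-0.204120 → p ← -0.540000 + 0.25·(-0.204120) = -0.591030
x=0.250000, p=-0.591030: f=0.005478 → p ← -0.591030 + 0.25·0.005478 = -0.589660
p(0.5) ≈ -0.5897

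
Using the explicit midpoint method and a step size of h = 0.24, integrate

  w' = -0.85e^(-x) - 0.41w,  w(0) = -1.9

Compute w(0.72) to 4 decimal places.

-1.7831

Midpoint: k1 = f(x_n, w_n); k2 = f(x_n + h/2, w_n + (h/2)·k1); w_{n+1} = w_n + h·k2.
x=0.000000, w=-1.900000:
  k1 = f(0.000000, -1.900000) = -0.071000
  k2 = f(0.120000, -1.908520) = 0.028611
  w ← -1.900000 + 0.24·0.028611 = -1.893133
x=0.240000, w=-1.893133:
  k1 = f(0.240000, -1.893133) = 0.107551
  k2 = f(0.360000, -1.880227) = 0.177868
  w ← -1.893133 + 0.24·0.177868 = -1.850445
x=0.480000, w=-1.850445:
  k1 = f(0.480000, -1.850445) = 0.232717
  k2 = f(0.600000, -1.822519) = 0.280743
  w ← -1.850445 + 0.24·0.280743 = -1.783067
w(0.72) ≈ -1.7831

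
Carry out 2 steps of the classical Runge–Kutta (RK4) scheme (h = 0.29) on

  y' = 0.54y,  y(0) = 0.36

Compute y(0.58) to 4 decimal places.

RK4: k1 = f(x_n, y_n); k2 = f(x_n + h/2, y_n + (h/2)·k1); k3 = f(x_n + h/2, y_n + (h/2)·k2); k4 = f(x_n + h, y_n + h·k3); y_{n+1} = y_n + (h/6)·(k1 + 2k2 + 2k3 + k4).
x=0.000000, y=0.360000:
  k1 = f(0.000000, 0.360000) = 0.194400
  k2 = f(0.145000, 0.388188) = 0.209622
  k3 = f(0.145000, 0.390395) = 0.210813
  k4 = f(0.290000, 0.421136) = 0.227413
  y ← 0.360000 + (0.29/6)·(k1 + 2k2 + 2k3 + k4) = 0.421030
x=0.290000, y=0.421030:
  k1 = f(0.290000, 0.421030) = 0.227356
  k2 = f(0.435000, 0.453996) = 0.245158
  k3 = f(0.435000, 0.456578) = 0.246552
  k4 = f(0.580000, 0.492530) = 0.265966
  y ← 0.421030 + (0.29/6)·(k1 + 2k2 + 2k3 + k4) = 0.492406
y(0.58) ≈ 0.4924

0.4924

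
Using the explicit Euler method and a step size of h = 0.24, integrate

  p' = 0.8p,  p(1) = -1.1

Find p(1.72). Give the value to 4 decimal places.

Euler: p_{n+1} = p_n + h·f(s_n, p_n).
s=1.000000, p=-1.100000: f=-0.880000 → p ← -1.100000 + 0.24·(-0.880000) = -1.311200
s=1.240000, p=-1.311200: f=-1.048960 → p ← -1.311200 + 0.24·(-1.048960) = -1.562950
s=1.480000, p=-1.562950: f=-1.250360 → p ← -1.562950 + 0.24·(-1.250360) = -1.863037
p(1.72) ≈ -1.8630

-1.8630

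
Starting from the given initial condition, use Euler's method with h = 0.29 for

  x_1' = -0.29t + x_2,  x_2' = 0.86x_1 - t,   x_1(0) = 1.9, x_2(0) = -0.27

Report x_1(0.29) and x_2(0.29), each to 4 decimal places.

1.8217, 0.2039

Euler on (x_1,x_2): x_1_{n+1} = x_1_n + h·x_1', x_2_{n+1} = x_2_n + h·x_2'.
0.000000: (1.900000, -0.270000); f=(-0.270000, 1.634000) → (1.821700, 0.203860)
(x_1(0.29), x_2(0.29)) ≈ (1.8217, 0.2039)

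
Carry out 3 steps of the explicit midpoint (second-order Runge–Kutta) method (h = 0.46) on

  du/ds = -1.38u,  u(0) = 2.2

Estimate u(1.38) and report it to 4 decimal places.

Midpoint: k1 = f(s_n, u_n); k2 = f(s_n + h/2, u_n + (h/2)·k1); u_{n+1} = u_n + h·k2.
s=0.000000, u=2.200000:
  k1 = f(0.000000, 2.200000) = -3.036000
  k2 = f(0.230000, 1.501720) = -2.072374
  u ← 2.200000 + 0.46·(-2.072374) = 1.246708
s=0.460000, u=1.246708:
  k1 = f(0.460000, 1.246708) = -1.720457
  k2 = f(0.690000, 0.851003) = -1.174384
  u ← 1.246708 + 0.46·(-1.174384) = 0.706491
s=0.920000, u=0.706491:
  k1 = f(0.920000, 0.706491) = -0.974958
  k2 = f(1.150000, 0.482251) = -0.665506
  u ← 0.706491 + 0.46·(-0.665506) = 0.400358
u(1.38) ≈ 0.4004

0.4004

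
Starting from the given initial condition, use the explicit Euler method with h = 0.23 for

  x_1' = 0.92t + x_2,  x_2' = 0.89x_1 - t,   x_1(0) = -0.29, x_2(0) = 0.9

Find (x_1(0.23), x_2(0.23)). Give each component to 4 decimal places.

Euler on (x_1,x_2): x_1_{n+1} = x_1_n + h·x_1', x_2_{n+1} = x_2_n + h·x_2'.
0.000000: (-0.290000, 0.900000); f=(0.900000, -0.258100) → (-0.083000, 0.840637)
(x_1(0.23), x_2(0.23)) ≈ (-0.0830, 0.8406)

-0.0830, 0.8406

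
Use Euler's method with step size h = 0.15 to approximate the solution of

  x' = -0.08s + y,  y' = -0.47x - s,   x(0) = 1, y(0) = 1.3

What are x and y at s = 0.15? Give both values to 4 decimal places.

1.1950, 1.2295

Euler on (x,y): x_{n+1} = x_n + h·x', y_{n+1} = y_n + h·y'.
0.000000: (1.000000, 1.300000); f=(1.300000, -0.470000) → (1.195000, 1.229500)
(x(0.15), y(0.15)) ≈ (1.1950, 1.2295)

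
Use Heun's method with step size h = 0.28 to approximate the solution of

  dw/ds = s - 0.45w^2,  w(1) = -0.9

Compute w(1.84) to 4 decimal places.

0.1661

Heun: k1 = f(s_n, w_n); k2 = f(s_n + h, w_n + h·k1); w_{n+1} = w_n + (h/2)·(k1 + k2).
s=1.000000, w=-0.900000:
  k1 = f(1.000000, -0.900000) = 0.635500
  k2 = f(1.280000, -0.722060) = 1.045383
  w ← -0.900000 + (0.28/2)·(0.635500 + 1.045383) = -0.664676
s=1.280000, w=-0.664676:
  k1 = f(1.280000, -0.664676) = 1.081192
  k2 = f(1.560000, -0.361942) = 1.501049
  w ← -0.664676 + (0.28/2)·(1.081192 + 1.501049) = -0.303163
s=1.560000, w=-0.303163:
  k1 = f(1.560000, -0.303163) = 1.518642
  k2 = f(1.840000, 0.122057) = 1.833296
  w ← -0.303163 + (0.28/2)·(1.518642 + 1.833296) = 0.166109
w(1.84) ≈ 0.1661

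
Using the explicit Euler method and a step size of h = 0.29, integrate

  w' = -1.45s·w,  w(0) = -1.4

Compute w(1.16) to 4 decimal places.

-0.5894

Euler: w_{n+1} = w_n + h·f(s_n, w_n).
s=0.000000, w=-1.400000: f=0.000000 → w ← -1.400000 + 0.29·0.000000 = -1.400000
s=0.290000, w=-1.400000: f=0.588700 → w ← -1.400000 + 0.29·0.588700 = -1.229277
s=0.580000, w=-1.229277: f=1.033822 → w ← -1.229277 + 0.29·1.033822 = -0.929469
s=0.870000, w=-0.929469: f=1.172525 → w ← -0.929469 + 0.29·1.172525 = -0.589436
w(1.16) ≈ -0.5894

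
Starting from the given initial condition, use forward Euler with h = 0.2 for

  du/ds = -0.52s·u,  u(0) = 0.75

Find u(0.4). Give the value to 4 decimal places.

0.7344

Euler: u_{n+1} = u_n + h·f(s_n, u_n).
s=0.000000, u=0.750000: f=0.000000 → u ← 0.750000 + 0.2·0.000000 = 0.750000
s=0.200000, u=0.750000: f=-0.078000 → u ← 0.750000 + 0.2·(-0.078000) = 0.734400
u(0.4) ≈ 0.7344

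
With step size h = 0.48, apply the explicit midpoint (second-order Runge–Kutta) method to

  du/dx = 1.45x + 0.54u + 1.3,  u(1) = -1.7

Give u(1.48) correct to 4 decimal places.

Midpoint: k1 = f(x_n, u_n); k2 = f(x_n + h/2, u_n + (h/2)·k1); u_{n+1} = u_n + h·k2.
x=1.000000, u=-1.700000:
  k1 = f(1.000000, -1.700000) = 1.832000
  k2 = f(1.240000, -1.260320) = 2.417427
  u ← -1.700000 + 0.48·2.417427 = -0.539635
u(1.48) ≈ -0.5396

-0.5396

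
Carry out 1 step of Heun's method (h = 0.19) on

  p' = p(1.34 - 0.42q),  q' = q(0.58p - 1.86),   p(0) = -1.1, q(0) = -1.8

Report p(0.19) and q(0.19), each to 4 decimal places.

Heun on (p,q): k1 = f(s_n, state_n); k2 = f(s_n + h, state_n + h·k1); state_{n+1} = state_n + (h/2)·(k1 + k2).
0.000000: (-1.100000, -1.800000)
  k1 = (-2.305600, 4.496400)
  predictor → (-1.538064, -0.945684)
  k2 = (-2.671905, 2.602595)
  → (-1.572863, -1.125595)
(p(0.19), q(0.19)) ≈ (-1.5729, -1.1256)

-1.5729, -1.1256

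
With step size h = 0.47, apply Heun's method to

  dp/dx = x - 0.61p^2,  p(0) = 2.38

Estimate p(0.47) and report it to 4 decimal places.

1.5965

Heun: k1 = f(x_n, p_n); k2 = f(x_n + h, p_n + h·k1); p_{n+1} = p_n + (h/2)·(k1 + k2).
x=0.000000, p=2.380000:
  k1 = f(0.000000, 2.380000) = -3.455284
  k2 = f(0.470000, 0.756017) = 0.121348
  p ← 2.380000 + (0.47/2)·(-3.455284 + 0.121348) = 1.596525
p(0.47) ≈ 1.5965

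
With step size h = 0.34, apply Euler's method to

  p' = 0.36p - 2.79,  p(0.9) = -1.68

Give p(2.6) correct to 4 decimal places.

Euler: p_{n+1} = p_n + h·f(s_n, p_n).
s=0.900000, p=-1.680000: f=-3.394800 → p ← -1.680000 + 0.34·(-3.394800) = -2.834232
s=1.240000, p=-2.834232: f=-3.810324 → p ← -2.834232 + 0.34·(-3.810324) = -4.129742
s=1.580000, p=-4.129742: f=-4.276707 → p ← -4.129742 + 0.34·(-4.276707) = -5.583822
s=1.920000, p=-5.583822: f=-4.800176 → p ← -5.583822 + 0.34·(-4.800176) = -7.215882
s=2.260000, p=-7.215882: f=-5.387718 → p ← -7.215882 + 0.34·(-5.387718) = -9.047706
p(2.6) ≈ -9.0477

-9.0477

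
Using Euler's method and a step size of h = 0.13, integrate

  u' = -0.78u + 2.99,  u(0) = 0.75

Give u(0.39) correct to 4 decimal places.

Euler: u_{n+1} = u_n + h·f(x_n, u_n).
x=0.000000, u=0.750000: f=2.405000 → u ← 0.750000 + 0.13·2.405000 = 1.062650
x=0.130000, u=1.062650: f=2.161133 → u ← 1.062650 + 0.13·2.161133 = 1.343597
x=0.260000, u=1.343597: f=1.941994 → u ← 1.343597 + 0.13·1.941994 = 1.596057
u(0.39) ≈ 1.5961

1.5961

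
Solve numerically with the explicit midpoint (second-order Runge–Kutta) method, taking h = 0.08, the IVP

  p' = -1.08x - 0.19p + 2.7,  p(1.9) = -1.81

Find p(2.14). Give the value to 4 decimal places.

Midpoint: k1 = f(x_n, p_n); k2 = f(x_n + h/2, p_n + (h/2)·k1); p_{n+1} = p_n + h·k2.
x=1.900000, p=-1.810000:
  k1 = f(1.900000, -1.810000) = 0.991900
  k2 = f(1.940000, -1.770324) = 0.941162
  p ← -1.810000 + 0.08·0.941162 = -1.734707
x=1.980000, p=-1.734707:
  k1 = f(1.980000, -1.734707) = 0.891194
  k2 = f(2.020000, -1.699059) = 0.841221
  p ← -1.734707 + 0.08·0.841221 = -1.667409
x=2.060000, p=-1.667409:
  k1 = f(2.060000, -1.667409) = 0.792008
  k2 = f(2.100000, -1.635729) = 0.742789
  p ← -1.667409 + 0.08·0.742789 = -1.607986
p(2.14) ≈ -1.6080

-1.6080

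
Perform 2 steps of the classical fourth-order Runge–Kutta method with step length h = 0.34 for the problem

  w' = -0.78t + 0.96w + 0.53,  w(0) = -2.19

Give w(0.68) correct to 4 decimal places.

-3.9251

RK4: k1 = f(t_n, w_n); k2 = f(t_n + h/2, w_n + (h/2)·k1); k3 = f(t_n + h/2, w_n + (h/2)·k2); k4 = f(t_n + h, w_n + h·k3); w_{n+1} = w_n + (h/6)·(k1 + 2k2 + 2k3 + k4).
t=0.000000, w=-2.190000:
  k1 = f(0.000000, -2.190000) = -1.572400
  k2 = f(0.170000, -2.457308) = -1.961616
  k3 = f(0.170000, -2.523475) = -2.025136
  k4 = f(0.340000, -2.878546) = -2.498604
  w ← -2.190000 + (0.34/6)·(k1 + 2k2 + 2k3 + k4) = -2.872522
t=0.340000, w=-2.872522:
  k1 = f(0.340000, -2.872522) = -2.492821
  k2 = f(0.510000, -3.296302) = -3.032250
  k3 = f(0.510000, -3.388004) = -3.120284
  k4 = f(0.680000, -3.933419) = -3.776482
  w ← -2.872522 + (0.34/6)·(k1 + 2k2 + 2k3 + k4) = -3.925070
w(0.68) ≈ -3.9251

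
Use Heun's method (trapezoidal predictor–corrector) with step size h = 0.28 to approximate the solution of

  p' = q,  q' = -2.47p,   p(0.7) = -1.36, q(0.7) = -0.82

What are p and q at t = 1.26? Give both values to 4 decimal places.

Heun on (p,q): k1 = f(t_n, state_n); k2 = f(t_n + h, state_n + h·k1); state_{n+1} = state_n + (h/2)·(k1 + k2).
0.700000: (-1.360000, -0.820000)
  k1 = (-0.820000, 3.359200)
  predictor → (-1.589600, 0.120576)
  k2 = (0.120576, 3.926312)
  → (-1.457919, 0.199972)
0.980000: (-1.457919, 0.199972)
  k1 = (0.199972, 3.601061)
  predictor → (-1.401927, 1.208269)
  k2 = (1.208269, 3.462760)
  → (-1.260766, 1.188907)
(p(1.26), q(1.26)) ≈ (-1.2608, 1.1889)

-1.2608, 1.1889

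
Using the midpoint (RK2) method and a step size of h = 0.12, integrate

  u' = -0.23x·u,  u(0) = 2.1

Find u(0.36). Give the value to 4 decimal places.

2.0689

Midpoint: k1 = f(x_n, u_n); k2 = f(x_n + h/2, u_n + (h/2)·k1); u_{n+1} = u_n + h·k2.
x=0.000000, u=2.100000:
  k1 = f(0.000000, 2.100000) = 0.000000
  k2 = f(0.060000, 2.100000) = -0.028980
  u ← 2.100000 + 0.12·(-0.028980) = 2.096522
x=0.120000, u=2.096522:
  k1 = f(0.120000, 2.096522) = -0.057864
  k2 = f(0.180000, 2.093051) = -0.086652
  u ← 2.096522 + 0.12·(-0.086652) = 2.086124
x=0.240000, u=2.086124:
  k1 = f(0.240000, 2.086124) = -0.115154
  k2 = f(0.300000, 2.079215) = -0.143466
  u ← 2.086124 + 0.12·(-0.143466) = 2.068908
u(0.36) ≈ 2.0689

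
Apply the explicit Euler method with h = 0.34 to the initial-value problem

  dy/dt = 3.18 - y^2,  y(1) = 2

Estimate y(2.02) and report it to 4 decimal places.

1.7807

Euler: y_{n+1} = y_n + h·f(t_n, y_n).
t=1.000000, y=2.000000: f=-0.820000 → y ← 2.000000 + 0.34·(-0.820000) = 1.721200
t=1.340000, y=1.721200: f=0.217471 → y ← 1.721200 + 0.34·0.217471 = 1.795140
t=1.680000, y=1.795140: f=-0.042528 → y ← 1.795140 + 0.34·(-0.042528) = 1.780681
y(2.02) ≈ 1.7807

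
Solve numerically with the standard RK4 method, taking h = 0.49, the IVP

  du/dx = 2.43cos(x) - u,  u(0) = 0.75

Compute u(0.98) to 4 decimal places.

RK4: k1 = f(x_n, u_n); k2 = f(x_n + h/2, u_n + (h/2)·k1); k3 = f(x_n + h/2, u_n + (h/2)·k2); k4 = f(x_n + h, u_n + h·k3); u_{n+1} = u_n + (h/6)·(k1 + 2k2 + 2k3 + k4).
x=0.000000, u=0.750000:
  k1 = f(0.000000, 0.750000) = 1.680000
  k2 = f(0.245000, 1.161600) = 1.195834
  k3 = f(0.245000, 1.042979) = 1.314454
  k4 = f(0.490000, 1.394083) = 0.749986
  u ← 0.750000 + (0.49/6)·(k1 + 2k2 + 2k3 + k4) = 1.358463
x=0.490000, u=1.358463:
  k1 = f(0.490000, 1.358463) = 0.785606
  k2 = f(0.735000, 1.550936) = 0.251713
  k3 = f(0.735000, 1.420132) = 0.382517
  k4 = f(0.980000, 1.545896) = -0.192331
  u ← 1.358463 + (0.49/6)·(k1 + 2k2 + 2k3 + k4) = 1.510504
u(0.98) ≈ 1.5105

1.5105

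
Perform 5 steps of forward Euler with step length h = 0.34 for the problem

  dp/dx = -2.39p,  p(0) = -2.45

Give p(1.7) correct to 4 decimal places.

Euler: p_{n+1} = p_n + h·f(x_n, p_n).
x=0.000000, p=-2.450000: f=5.855500 → p ← -2.450000 + 0.34·5.855500 = -0.459130
x=0.340000, p=-0.459130: f=1.097321 → p ← -0.459130 + 0.34·1.097321 = -0.086041
x=0.680000, p=-0.086041: f=0.205638 → p ← -0.086041 + 0.34·0.205638 = -0.016124
x=1.020000, p=-0.016124: f=0.038537 → p ← -0.016124 + 0.34·0.038537 = -0.003022
x=1.360000, p=-0.003022: f=0.007222 → p ← -0.003022 + 0.34·0.007222 = -0.000566
p(1.7) ≈ -0.0006

-0.0006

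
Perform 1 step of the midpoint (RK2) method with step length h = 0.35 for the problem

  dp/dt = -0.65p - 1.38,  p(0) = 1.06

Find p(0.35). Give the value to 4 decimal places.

0.4182

Midpoint: k1 = f(t_n, p_n); k2 = f(t_n + h/2, p_n + (h/2)·k1); p_{n+1} = p_n + h·k2.
t=0.000000, p=1.060000:
  k1 = f(0.000000, 1.060000) = -2.069000
  k2 = f(0.175000, 0.697925) = -1.833651
  p ← 1.060000 + 0.35·(-1.833651) = 0.418222
p(0.35) ≈ 0.4182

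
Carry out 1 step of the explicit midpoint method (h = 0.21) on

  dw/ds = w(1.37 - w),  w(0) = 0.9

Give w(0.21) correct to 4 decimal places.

Midpoint: k1 = f(s_n, w_n); k2 = f(s_n + h/2, w_n + (h/2)·k1); w_{n+1} = w_n + h·k2.
s=0.000000, w=0.900000:
  k1 = f(0.000000, 0.900000) = 0.423000
  k2 = f(0.105000, 0.944415) = 0.401929
  w ← 0.900000 + 0.21·0.401929 = 0.984405
w(0.21) ≈ 0.9844

0.9844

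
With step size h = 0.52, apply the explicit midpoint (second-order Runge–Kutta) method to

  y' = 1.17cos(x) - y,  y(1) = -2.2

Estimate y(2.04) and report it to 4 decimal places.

-0.9051

Midpoint: k1 = f(x_n, y_n); k2 = f(x_n + h/2, y_n + (h/2)·k1); y_{n+1} = y_n + h·k2.
x=1.000000, y=-2.200000:
  k1 = f(1.000000, -2.200000) = 2.832154
  k2 = f(1.260000, -1.463640) = 1.821446
  y ← -2.200000 + 0.52·1.821446 = -1.252848
x=1.520000, y=-1.252848:
  k1 = f(1.520000, -1.252848) = 1.312254
  k2 = f(1.780000, -0.911662) = 0.668675
  y ← -1.252848 + 0.52·0.668675 = -0.905137
y(2.04) ≈ -0.9051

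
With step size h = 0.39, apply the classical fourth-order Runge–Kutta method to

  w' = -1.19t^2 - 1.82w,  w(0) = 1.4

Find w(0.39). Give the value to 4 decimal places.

RK4: k1 = f(t_n, w_n); k2 = f(t_n + h/2, w_n + (h/2)·k1); k3 = f(t_n + h/2, w_n + (h/2)·k2); k4 = f(t_n + h, w_n + h·k3); w_{n+1} = w_n + (h/6)·(k1 + 2k2 + 2k3 + k4).
t=0.000000, w=1.400000:
  k1 = f(0.000000, 1.400000) = -2.548000
  k2 = f(0.195000, 0.903140) = -1.688965
  k3 = f(0.195000, 1.070652) = -1.993836
  k4 = f(0.390000, 0.622404) = -1.313774
  w ← 1.400000 + (0.39/6)·(k1 + 2k2 + 2k3 + k4) = 0.670221
w(0.39) ≈ 0.6702

0.6702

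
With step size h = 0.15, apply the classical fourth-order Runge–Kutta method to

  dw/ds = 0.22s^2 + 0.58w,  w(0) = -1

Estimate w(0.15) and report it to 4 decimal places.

-1.0906

RK4: k1 = f(s_n, w_n); k2 = f(s_n + h/2, w_n + (h/2)·k1); k3 = f(s_n + h/2, w_n + (h/2)·k2); k4 = f(s_n + h, w_n + h·k3); w_{n+1} = w_n + (h/6)·(k1 + 2k2 + 2k3 + k4).
s=0.000000, w=-1.000000:
  k1 = f(0.000000, -1.000000) = -0.580000
  k2 = f(0.075000, -1.043500) = -0.603993
  k3 = f(0.075000, -1.045299) = -0.605036
  k4 = f(0.150000, -1.090755) = -0.627688
  w ← -1.000000 + (0.15/6)·(k1 + 2k2 + 2k3 + k4) = -1.090644
w(0.15) ≈ -1.0906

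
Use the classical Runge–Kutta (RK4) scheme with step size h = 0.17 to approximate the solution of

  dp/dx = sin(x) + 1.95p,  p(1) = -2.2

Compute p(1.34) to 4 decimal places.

RK4: k1 = f(x_n, p_n); k2 = f(x_n + h/2, p_n + (h/2)·k1); k3 = f(x_n + h/2, p_n + (h/2)·k2); k4 = f(x_n + h, p_n + h·k3); p_{n+1} = p_n + (h/6)·(k1 + 2k2 + 2k3 + k4).
x=1.000000, p=-2.200000:
  k1 = f(1.000000, -2.200000) = -3.448529
  k2 = f(1.085000, -2.493125) = -3.977290
  k3 = f(1.085000, -2.538070) = -4.064932
  k4 = f(1.170000, -2.891039) = -4.716775
  p ← -2.200000 + (0.17/6)·(k1 + 2k2 + 2k3 + k4) = -2.887076
x=1.170000, p=-2.887076:
  k1 = f(1.170000, -2.887076) = -4.709048
  k2 = f(1.255000, -3.287345) = -5.459774
  k3 = f(1.255000, -3.351157) = -5.584207
  k4 = f(1.340000, -3.836391) = -6.507479
  p ← -2.887076 + (0.17/6)·(k1 + 2k2 + 2k3 + k4) = -3.830703
p(1.34) ≈ -3.8307

-3.8307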